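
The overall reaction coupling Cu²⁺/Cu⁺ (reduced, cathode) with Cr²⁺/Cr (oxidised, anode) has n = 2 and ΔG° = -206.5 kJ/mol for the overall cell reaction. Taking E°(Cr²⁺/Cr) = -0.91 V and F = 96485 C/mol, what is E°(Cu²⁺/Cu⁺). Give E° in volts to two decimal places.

E°cell = −ΔG°/(nF) = −(-206.5×10³)/((2)(96485)) = +1.070 V.
Since Cu²⁺/Cu⁺ is the cathode and Cr²⁺/Cr the anode, E°cell = E°(Cu²⁺/Cu⁺) − E°(Cr²⁺/Cr).
So E°(Cu²⁺/Cu⁺) = E°cell + E°(Cr²⁺/Cr) = +1.070 + (-0.91) = +0.16 V.

+0.16 V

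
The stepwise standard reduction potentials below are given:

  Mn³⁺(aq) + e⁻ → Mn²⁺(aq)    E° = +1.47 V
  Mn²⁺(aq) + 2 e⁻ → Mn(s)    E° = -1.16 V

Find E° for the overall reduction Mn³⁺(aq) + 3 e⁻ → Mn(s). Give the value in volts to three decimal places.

-0.283 V

Adding the free-energy changes (−nFE°) of the two steps gives −n₃FE°₃ = −n₁FE°₁ − n₂FE°₂.
E°₃ = (1×+1.47 + 2×-1.16) / 3 = (-0.850) / 3 = -0.283 V.
Simply averaging or adding the two E° values would be wrong; the electron-weighted sum is required.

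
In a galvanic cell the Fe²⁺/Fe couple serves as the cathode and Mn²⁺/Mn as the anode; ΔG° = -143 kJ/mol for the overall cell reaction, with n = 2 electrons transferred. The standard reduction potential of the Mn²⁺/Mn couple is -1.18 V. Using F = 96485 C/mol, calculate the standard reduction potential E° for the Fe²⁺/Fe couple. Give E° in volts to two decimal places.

E°cell = −ΔG°/(nF) = −(-143×10³)/((2)(96485)) = +0.741 V.
Since Fe²⁺/Fe is the cathode and Mn²⁺/Mn the anode, E°cell = E°(Fe²⁺/Fe) − E°(Mn²⁺/Mn).
So E°(Fe²⁺/Fe) = E°cell + E°(Mn²⁺/Mn) = +0.741 + (-1.18) = -0.44 V.

-0.44 V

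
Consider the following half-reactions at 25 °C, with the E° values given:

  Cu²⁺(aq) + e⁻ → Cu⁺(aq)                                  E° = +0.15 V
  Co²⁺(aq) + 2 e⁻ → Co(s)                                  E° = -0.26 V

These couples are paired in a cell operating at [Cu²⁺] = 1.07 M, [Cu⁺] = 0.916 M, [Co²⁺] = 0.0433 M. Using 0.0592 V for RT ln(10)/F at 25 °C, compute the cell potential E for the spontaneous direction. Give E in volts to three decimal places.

Cu²⁺/Cu⁺ is the cathode (higher E°), Co²⁺/Co the anode: E°cell = +0.15 − (-0.26) = +0.41 V, n = 2.
Overall: 2 Cu²⁺(aq) + Co(s) → 2 Cu⁺(aq) + Co²⁺(aq)
Q = [Cu⁺]^2·[Co²⁺] / ([Cu²⁺]^2); log Q = -1.498.
E = E° − (0.0592/n) log Q = +0.41 − (0.0592/2)(-1.498) = +0.454 V.

+0.454 V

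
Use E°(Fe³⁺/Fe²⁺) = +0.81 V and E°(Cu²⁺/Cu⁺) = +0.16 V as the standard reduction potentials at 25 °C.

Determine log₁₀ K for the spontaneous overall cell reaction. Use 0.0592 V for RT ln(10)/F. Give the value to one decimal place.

Cathode: Fe³⁺/Fe²⁺; anode: Cu²⁺/Cu⁺. E°cell = +0.65 V, n = 1.
log K = nE°cell / 0.0592 = (1)(+0.65) / 0.0592 = 11.0.

11.0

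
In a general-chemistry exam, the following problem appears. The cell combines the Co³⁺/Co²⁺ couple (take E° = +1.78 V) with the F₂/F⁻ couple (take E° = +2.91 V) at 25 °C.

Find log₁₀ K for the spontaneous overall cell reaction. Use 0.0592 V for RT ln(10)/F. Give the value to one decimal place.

38.2

Cathode: F₂/F⁻; anode: Co³⁺/Co²⁺. E°cell = +1.13 V, n = 2.
log K = nE°cell / 0.0592 = (2)(+1.13) / 0.0592 = 38.2.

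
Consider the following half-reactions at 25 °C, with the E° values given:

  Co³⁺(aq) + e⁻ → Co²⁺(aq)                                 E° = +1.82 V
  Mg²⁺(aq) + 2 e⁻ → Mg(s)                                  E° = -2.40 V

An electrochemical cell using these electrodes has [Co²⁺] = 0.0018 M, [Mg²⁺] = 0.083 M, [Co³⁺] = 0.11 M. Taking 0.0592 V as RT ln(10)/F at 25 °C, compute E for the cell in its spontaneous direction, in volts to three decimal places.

Co³⁺/Co²⁺ is the cathode (higher E°), Mg²⁺/Mg the anode: E°cell = +1.82 − (-2.40) = +4.22 V, n = 2.
Overall: 2 Co³⁺(aq) + Mg(s) → 2 Co²⁺(aq) + Mg²⁺(aq)
Q = [Co²⁺]^2·[Mg²⁺] / ([Co³⁺]^2); log Q = -4.653.
E = E° − (0.0592/n) log Q = +4.22 − (0.0592/2)(-4.653) = +4.358 V.

+4.358 V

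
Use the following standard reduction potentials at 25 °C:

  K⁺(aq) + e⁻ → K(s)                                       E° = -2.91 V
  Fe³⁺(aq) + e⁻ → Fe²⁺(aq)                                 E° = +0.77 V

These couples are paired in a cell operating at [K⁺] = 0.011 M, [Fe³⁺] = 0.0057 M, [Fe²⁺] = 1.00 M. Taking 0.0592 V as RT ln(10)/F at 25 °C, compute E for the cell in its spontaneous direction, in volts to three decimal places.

+3.663 V

Fe³⁺/Fe²⁺ is the cathode (higher E°), K⁺/K the anode: E°cell = +0.77 − (-2.91) = +3.68 V, n = 1.
Overall: Fe³⁺(aq) + K(s) → Fe²⁺(aq) + K⁺(aq)
Q = [Fe²⁺]·[K⁺] / ([Fe³⁺]); log Q = 0.286.
E = E° − (0.0592/n) log Q = +3.68 − (0.0592/1)(0.286) = +3.663 V.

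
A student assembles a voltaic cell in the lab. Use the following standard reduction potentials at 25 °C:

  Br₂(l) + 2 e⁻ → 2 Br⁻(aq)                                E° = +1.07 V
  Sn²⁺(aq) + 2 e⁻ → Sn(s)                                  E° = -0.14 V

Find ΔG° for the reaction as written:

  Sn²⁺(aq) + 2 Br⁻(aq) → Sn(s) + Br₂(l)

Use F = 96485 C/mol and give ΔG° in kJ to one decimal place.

+233.5 kJ

As written, Sn²⁺/Sn is reduced (cathode) and Br₂/Br⁻ is oxidised (anode), so E°cell = (-0.14) − (+1.07) = -1.21 V.
Balancing electrons gives n = 2.
ΔG° = −nFE° = −(2)(96485)(-1.21) = 233,494 J = +233.5 kJ.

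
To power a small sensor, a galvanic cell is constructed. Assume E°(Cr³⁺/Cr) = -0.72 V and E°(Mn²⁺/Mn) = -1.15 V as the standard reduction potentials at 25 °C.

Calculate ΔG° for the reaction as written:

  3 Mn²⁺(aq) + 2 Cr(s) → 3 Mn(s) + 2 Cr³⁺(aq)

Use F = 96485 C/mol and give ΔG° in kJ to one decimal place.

As written, Mn²⁺/Mn is reduced (cathode) and Cr³⁺/Cr is oxidised (anode), so E°cell = (-1.15) − (-0.72) = -0.43 V.
Balancing electrons gives n = 6.
ΔG° = −nFE° = −(6)(96485)(-0.43) = 248,931 J = +248.9 kJ.

+248.9 kJ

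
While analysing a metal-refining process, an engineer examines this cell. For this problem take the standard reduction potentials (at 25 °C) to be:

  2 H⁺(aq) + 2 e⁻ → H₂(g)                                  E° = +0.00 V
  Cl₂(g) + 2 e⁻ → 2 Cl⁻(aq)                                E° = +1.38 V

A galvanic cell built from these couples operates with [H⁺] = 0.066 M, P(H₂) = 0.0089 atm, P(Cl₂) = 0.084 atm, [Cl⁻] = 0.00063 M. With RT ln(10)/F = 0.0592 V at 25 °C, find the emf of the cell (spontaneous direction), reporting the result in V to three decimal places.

Cl₂/Cl⁻ is the cathode (higher E°), H⁺/H₂ the anode: E°cell = +1.38 − (+0.00) = +1.38 V, n = 2.
Overall: Cl₂(g) + H₂(g) → 2 Cl⁻(aq) + 2 H⁺(aq)
Q = [Cl⁻]^2·[H⁺]^2 / (P(Cl₂)·P(H₂)); log Q = -5.636.
E = E° − (0.0592/n) log Q = +1.38 − (0.0592/2)(-5.636) = +1.547 V.

+1.547 V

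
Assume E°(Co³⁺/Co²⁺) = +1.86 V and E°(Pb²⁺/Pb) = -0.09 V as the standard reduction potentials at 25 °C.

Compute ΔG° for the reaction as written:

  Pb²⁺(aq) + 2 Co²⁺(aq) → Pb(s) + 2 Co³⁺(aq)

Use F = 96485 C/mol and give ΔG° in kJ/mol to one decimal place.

+376.3 kJ/mol

As written, Pb²⁺/Pb is reduced (cathode) and Co³⁺/Co²⁺ is oxidised (anode), so E°cell = (-0.09) − (+1.86) = -1.95 V.
Balancing electrons gives n = 2.
ΔG° = −nFE° = −(2)(96485)(-1.95) = 376,292 J = +376.3 kJ/mol.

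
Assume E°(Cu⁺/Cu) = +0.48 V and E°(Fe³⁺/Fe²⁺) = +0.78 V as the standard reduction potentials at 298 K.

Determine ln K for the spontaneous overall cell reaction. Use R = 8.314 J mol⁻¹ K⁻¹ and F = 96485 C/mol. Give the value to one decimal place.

Cathode: Fe³⁺/Fe²⁺; anode: Cu⁺/Cu. E°cell = (+0.78) − (+0.48) = +0.30 V, with n = 1.
ΔG° = −nFE° = −RT ln K, so ln K = nFE°/(RT) = (1)(96485)(+0.30) / ((8.314)(298)) = 11.683.

11.7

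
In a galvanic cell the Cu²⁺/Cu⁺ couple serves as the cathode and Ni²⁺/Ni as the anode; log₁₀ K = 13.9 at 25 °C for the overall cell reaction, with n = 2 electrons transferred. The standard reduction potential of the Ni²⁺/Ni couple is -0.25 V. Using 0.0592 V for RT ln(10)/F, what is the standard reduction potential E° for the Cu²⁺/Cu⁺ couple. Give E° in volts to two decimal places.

E°cell = (0.0592/n)·log K = (0.0592/2)(13.9) = +0.411 V.
Since Cu²⁺/Cu⁺ is the cathode and Ni²⁺/Ni the anode, E°cell = E°(Cu²⁺/Cu⁺) − E°(Ni²⁺/Ni).
So E°(Cu²⁺/Cu⁺) = E°cell + E°(Ni²⁺/Ni) = +0.411 + (-0.25) = +0.16 V.

+0.16 V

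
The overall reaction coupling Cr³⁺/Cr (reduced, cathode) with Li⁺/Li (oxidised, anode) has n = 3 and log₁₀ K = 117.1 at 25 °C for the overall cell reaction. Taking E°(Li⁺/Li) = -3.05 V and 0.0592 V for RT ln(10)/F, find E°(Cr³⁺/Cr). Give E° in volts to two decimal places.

E°cell = (0.0592/n)·log K = (0.0592/3)(117.1) = +2.311 V.
Since Cr³⁺/Cr is the cathode and Li⁺/Li the anode, E°cell = E°(Cr³⁺/Cr) − E°(Li⁺/Li).
So E°(Cr³⁺/Cr) = E°cell + E°(Li⁺/Li) = +2.311 + (-3.05) = -0.74 V.

-0.74 V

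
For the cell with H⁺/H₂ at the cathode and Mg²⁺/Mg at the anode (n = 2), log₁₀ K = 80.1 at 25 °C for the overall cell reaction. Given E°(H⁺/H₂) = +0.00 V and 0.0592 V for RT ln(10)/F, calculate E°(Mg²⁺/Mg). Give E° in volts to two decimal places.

-2.37 V

E°cell = (0.0592/n)·log K = (0.0592/2)(80.1) = +2.371 V.
Since H⁺/H₂ is the cathode and Mg²⁺/Mg the anode, E°cell = E°(H⁺/H₂) − E°(Mg²⁺/Mg).
So E°(Mg²⁺/Mg) = E°(H⁺/H₂) − E°cell = (+0.00) − (+2.371) = -2.37 V.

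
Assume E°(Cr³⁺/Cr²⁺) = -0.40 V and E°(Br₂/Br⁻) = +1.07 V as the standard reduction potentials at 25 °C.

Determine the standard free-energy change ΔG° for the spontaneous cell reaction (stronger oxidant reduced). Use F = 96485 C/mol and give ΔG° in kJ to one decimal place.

Br₂/Br⁻ (E° = +1.07 V) is the cathode; Cr³⁺/Cr²⁺ (E° = -0.40 V) is the anode, so E°cell = +1.47 V.
Balancing electrons gives n = 2 (lcm of 2 and 1).
ΔG° = −nFE° = −(2)(96485)(+1.47) = -283,666 J = -283.7 kJ.

-283.7 kJ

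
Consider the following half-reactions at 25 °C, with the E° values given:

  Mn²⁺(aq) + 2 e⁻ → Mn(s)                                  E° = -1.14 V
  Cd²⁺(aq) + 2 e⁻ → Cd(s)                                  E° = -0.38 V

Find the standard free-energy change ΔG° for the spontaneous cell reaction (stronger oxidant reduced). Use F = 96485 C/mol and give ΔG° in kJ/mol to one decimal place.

Cd²⁺/Cd (E° = -0.38 V) is the cathode; Mn²⁺/Mn (E° = -1.14 V) is the anode, so E°cell = +0.76 V.
Balancing electrons gives n = 2 (lcm of 2 and 2).
ΔG° = −nFE° = −(2)(96485)(+0.76) = -146,657 J = -146.7 kJ/mol.

-146.7 kJ/mol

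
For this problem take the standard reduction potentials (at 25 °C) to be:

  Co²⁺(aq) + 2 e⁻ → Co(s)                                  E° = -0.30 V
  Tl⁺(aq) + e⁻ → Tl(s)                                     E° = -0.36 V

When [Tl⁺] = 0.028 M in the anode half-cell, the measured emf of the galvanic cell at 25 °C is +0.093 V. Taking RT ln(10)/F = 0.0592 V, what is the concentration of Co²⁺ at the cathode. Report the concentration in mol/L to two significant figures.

0.010 M

Co²⁺/Co is the cathode, Tl⁺/Tl the anode: E°cell = +0.06 V, n = 2.
Overall reaction: Co²⁺(aq) + 2 Tl(s) → Co(s) + 2 Tl⁺(aq); Q = [Tl⁺]^2/[Co²⁺]^1.
From E = E° − (0.0592/n) log Q: log Q = (E° − E)·n/0.0592 = (+0.06 − (+0.093))·2/0.0592 = -1.1149.
So 1·log[Co²⁺] = 2·log(0.028) − log Q = -3.1057 − (-1.1149) = -1.9908; [Co²⁺] = 10^(-1.9908) ≈ 0.010 M.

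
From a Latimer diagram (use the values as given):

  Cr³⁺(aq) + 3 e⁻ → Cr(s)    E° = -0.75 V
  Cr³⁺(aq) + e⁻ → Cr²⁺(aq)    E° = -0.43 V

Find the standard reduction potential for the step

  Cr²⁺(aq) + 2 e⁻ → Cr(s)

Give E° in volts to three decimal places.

-0.910 V

Sequential free energies add, so n₃E°₃ = n₁E°₁ + n₂E°₂.
With n₃ = 3, and the known step contributing 1×(-0.43) V, the unknown satisfies 2·E° = 3×(-0.75) − 1×(-0.43) = -1.820.
E° = -1.820 / 2 = -0.910 V.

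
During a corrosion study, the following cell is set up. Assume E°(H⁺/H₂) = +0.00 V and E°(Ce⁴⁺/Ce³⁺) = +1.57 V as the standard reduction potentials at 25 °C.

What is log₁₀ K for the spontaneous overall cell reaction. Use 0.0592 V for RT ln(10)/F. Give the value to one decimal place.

Cathode: Ce⁴⁺/Ce³⁺; anode: H⁺/H₂. E°cell = +1.57 V, n = 2.
log K = nE°cell / 0.0592 = (2)(+1.57) / 0.0592 = 53.0.

53.0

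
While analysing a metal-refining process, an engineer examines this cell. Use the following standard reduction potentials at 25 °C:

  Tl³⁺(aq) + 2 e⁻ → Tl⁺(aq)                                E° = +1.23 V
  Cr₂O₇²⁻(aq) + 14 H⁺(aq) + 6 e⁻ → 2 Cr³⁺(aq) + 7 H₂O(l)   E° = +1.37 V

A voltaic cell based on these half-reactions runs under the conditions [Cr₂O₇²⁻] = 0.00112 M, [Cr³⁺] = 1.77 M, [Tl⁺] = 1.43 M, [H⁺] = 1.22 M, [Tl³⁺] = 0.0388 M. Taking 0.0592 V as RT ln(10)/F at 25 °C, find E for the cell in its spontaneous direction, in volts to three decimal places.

Cr₂O₇²⁻/Cr³⁺ is the cathode (higher E°), Tl³⁺/Tl⁺ the anode: E°cell = +1.37 − (+1.23) = +0.14 V, n = 6.
Overall: Cr₂O₇²⁻(aq) + 14 H⁺(aq) + 3 Tl⁺(aq) → 2 Cr³⁺(aq) + 7 H₂O(l) + 3 Tl³⁺(aq)
Q = [Cr³⁺]^2·[Tl³⁺]^3 / ([Cr₂O₇²⁻]·[H⁺]^14·[Tl⁺]^3); log Q = -2.462.
E = E° − (0.0592/n) log Q = +0.14 − (0.0592/6)(-2.462) = +0.164 V.

+0.164 V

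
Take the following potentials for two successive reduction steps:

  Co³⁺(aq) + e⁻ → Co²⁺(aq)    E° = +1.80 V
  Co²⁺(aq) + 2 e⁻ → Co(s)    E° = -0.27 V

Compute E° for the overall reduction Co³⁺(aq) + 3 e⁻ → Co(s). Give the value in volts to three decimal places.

+0.420 V

Standard free energies of sequential steps add: ΔG°₃ = ΔG°₁ + ΔG°₂, so n₃E°₃ = n₁E°₁ + n₂E°₂.
E°₃ = (1×+1.80 + 2×-0.27) / 3 = (+1.260) / 3 = +0.420 V.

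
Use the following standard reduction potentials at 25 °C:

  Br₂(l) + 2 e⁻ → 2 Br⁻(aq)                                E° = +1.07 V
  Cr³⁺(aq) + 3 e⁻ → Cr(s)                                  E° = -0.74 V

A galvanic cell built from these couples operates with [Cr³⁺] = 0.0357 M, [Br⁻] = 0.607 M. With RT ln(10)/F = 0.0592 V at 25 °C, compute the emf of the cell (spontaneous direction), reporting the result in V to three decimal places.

+1.851 V

Br₂/Br⁻ is the cathode (higher E°), Cr³⁺/Cr the anode: E°cell = +1.07 − (-0.74) = +1.81 V, n = 6.
Overall: 3 Br₂(l) + 2 Cr(s) → 6 Br⁻(aq) + 2 Cr³⁺(aq)
Q = [Br⁻]^6·[Cr³⁺]^2; log Q = -4.196.
E = E° − (0.0592/n) log Q = +1.81 − (0.0592/6)(-4.196) = +1.851 V.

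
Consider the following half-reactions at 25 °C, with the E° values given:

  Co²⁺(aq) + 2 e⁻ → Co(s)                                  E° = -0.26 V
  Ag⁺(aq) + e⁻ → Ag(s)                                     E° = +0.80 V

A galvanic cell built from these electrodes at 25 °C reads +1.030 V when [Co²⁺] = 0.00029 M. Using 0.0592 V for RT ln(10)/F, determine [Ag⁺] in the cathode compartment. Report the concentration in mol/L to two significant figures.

Ag⁺/Ag is the cathode, Co²⁺/Co the anode: E°cell = +1.06 V, n = 2.
Overall reaction: 2 Ag⁺(aq) + Co(s) → 2 Ag(s) + Co²⁺(aq); Q = [Co²⁺]^1/[Ag⁺]^2.
From E = E° − (0.0592/n) log Q: log Q = (E° − E)·n/0.0592 = (+1.06 − (+1.030))·2/0.0592 = 1.0135.
So 2·log[Ag⁺] = 1·log(0.00029) − log Q = -3.5376 − (1.0135) = -4.5511; log[Ag⁺] = -4.5511 / 2 = -2.2755; [Ag⁺] = 10^(-2.2755) ≈ 0.0053 M.

0.0053 M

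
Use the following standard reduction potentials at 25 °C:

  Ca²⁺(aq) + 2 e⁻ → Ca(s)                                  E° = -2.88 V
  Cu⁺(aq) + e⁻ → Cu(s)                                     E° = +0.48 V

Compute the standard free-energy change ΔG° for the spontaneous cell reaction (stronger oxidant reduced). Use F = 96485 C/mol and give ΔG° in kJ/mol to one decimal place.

Cu⁺/Cu (E° = +0.48 V) is the cathode; Ca²⁺/Ca (E° = -2.88 V) is the anode, so E°cell = +3.36 V.
Balancing electrons gives n = 2 (lcm of 1 and 2).
ΔG° = −nFE° = −(2)(96485)(+3.36) = -648,379 J = -648.4 kJ/mol.

-648.4 kJ/mol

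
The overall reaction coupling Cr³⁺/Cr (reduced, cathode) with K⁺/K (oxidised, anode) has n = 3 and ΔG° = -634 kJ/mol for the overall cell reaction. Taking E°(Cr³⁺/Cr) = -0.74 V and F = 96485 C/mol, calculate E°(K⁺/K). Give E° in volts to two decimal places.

-2.93 V

E°cell = −ΔG°/(nF) = −(-634×10³)/((3)(96485)) = +2.190 V.
Since Cr³⁺/Cr is the cathode and K⁺/K the anode, E°cell = E°(Cr³⁺/Cr) − E°(K⁺/K).
So E°(K⁺/K) = E°(Cr³⁺/Cr) − E°cell = (-0.74) − (+2.190) = -2.93 V.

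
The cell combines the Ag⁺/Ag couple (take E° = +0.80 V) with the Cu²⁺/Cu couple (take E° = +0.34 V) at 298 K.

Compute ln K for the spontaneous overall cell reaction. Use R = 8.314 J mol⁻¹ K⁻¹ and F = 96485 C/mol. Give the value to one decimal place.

35.8

Cathode: Ag⁺/Ag; anode: Cu²⁺/Cu. E°cell = (+0.80) − (+0.34) = +0.46 V, with n = 2.
ΔG° = −nFE° = −RT ln K, so ln K = nFE°/(RT) = (2)(96485)(+0.46) / ((8.314)(298)) = 35.828.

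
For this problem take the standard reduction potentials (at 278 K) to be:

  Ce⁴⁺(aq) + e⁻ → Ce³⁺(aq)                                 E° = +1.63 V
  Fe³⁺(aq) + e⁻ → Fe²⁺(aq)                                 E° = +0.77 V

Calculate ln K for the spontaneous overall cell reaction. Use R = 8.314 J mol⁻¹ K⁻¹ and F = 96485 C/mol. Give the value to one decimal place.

35.9

Cathode: Ce⁴⁺/Ce³⁺; anode: Fe³⁺/Fe²⁺. E°cell = (+1.63) − (+0.77) = +0.86 V, with n = 1.
ΔG° = −nFE° = −RT ln K, so ln K = nFE°/(RT) = (1)(96485)(+0.86) / ((8.314)(278)) = 35.901.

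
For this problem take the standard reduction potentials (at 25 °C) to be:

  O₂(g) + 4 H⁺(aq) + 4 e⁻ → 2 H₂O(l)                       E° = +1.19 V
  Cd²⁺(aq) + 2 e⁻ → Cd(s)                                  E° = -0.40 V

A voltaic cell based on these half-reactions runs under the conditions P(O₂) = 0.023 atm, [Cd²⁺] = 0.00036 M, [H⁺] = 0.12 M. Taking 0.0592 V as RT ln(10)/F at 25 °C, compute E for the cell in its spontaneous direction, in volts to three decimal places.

O₂/H₂O is the cathode (higher E°), Cd²⁺/Cd the anode: E°cell = +1.19 − (-0.40) = +1.59 V, n = 4.
Overall: O₂(g) + 4 H⁺(aq) + 2 Cd(s) → 2 H₂O(l) + 2 Cd²⁺(aq)
Q = [Cd²⁺]^2 / (P(O₂)·[H⁺]^4); log Q = -1.566.
E = E° − (0.0592/n) log Q = +1.59 − (0.0592/4)(-1.566) = +1.613 V.

+1.613 V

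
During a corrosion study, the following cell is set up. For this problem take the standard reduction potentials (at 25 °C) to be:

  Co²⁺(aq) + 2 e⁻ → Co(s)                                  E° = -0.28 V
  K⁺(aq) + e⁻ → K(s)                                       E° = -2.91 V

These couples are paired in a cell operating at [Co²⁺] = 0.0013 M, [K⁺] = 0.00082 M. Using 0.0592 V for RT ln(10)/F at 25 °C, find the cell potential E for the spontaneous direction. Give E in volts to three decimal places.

Co²⁺/Co is the cathode (higher E°), K⁺/K the anode: E°cell = -0.28 − (-2.91) = +2.63 V, n = 2.
Overall: Co²⁺(aq) + 2 K(s) → Co(s) + 2 K⁺(aq)
Q = [K⁺]^2 / ([Co²⁺]); log Q = -3.286.
E = E° − (0.0592/n) log Q = +2.63 − (0.0592/2)(-3.286) = +2.727 V.

+2.727 V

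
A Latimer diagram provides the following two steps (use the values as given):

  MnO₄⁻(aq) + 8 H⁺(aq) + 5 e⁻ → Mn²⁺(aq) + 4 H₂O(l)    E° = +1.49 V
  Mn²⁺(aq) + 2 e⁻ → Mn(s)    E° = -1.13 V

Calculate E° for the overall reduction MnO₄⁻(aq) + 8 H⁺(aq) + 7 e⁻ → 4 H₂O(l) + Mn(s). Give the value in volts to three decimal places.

+0.741 V

Standard free energies of sequential steps add: ΔG°₃ = ΔG°₁ + ΔG°₂, so n₃E°₃ = n₁E°₁ + n₂E°₂.
E°₃ = (5×+1.49 + 2×-1.13) / 7 = (+5.190) / 7 = +0.741 V.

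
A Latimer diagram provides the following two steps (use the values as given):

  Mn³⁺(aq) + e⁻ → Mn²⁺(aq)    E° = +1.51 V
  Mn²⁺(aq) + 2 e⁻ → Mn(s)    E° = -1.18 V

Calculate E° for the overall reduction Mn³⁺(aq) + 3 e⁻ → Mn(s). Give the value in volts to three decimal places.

-0.283 V

Standard free energies of sequential steps add: ΔG°₃ = ΔG°₁ + ΔG°₂, so n₃E°₃ = n₁E°₁ + n₂E°₂.
E°₃ = (1×+1.51 + 2×-1.18) / 3 = (-0.850) / 3 = -0.283 V.
E° values themselves are not directly additive — weighting by electron count is essential.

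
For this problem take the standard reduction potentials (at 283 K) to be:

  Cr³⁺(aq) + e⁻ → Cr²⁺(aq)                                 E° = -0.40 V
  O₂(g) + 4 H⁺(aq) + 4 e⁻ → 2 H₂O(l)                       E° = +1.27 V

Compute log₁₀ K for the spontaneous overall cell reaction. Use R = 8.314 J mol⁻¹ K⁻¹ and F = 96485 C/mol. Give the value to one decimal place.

119.0

Cathode: O₂/H₂O; anode: Cr³⁺/Cr²⁺. E°cell = (+1.27) − (-0.40) = +1.67 V, with n = 4.
ΔG° = −nFE° = −RT ln K, so ln K = nFE°/(RT) = (4)(96485)(+1.67) / ((8.314)(283)) = 273.930.
log₁₀ K = 273.930 / ln 10 = 119.0.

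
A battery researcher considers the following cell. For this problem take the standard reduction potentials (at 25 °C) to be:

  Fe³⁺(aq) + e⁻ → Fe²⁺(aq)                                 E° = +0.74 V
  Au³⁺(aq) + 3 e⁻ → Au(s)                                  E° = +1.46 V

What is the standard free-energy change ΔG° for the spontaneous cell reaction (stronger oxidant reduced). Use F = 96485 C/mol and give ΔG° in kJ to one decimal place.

Au³⁺/Au (E° = +1.46 V) is the cathode; Fe³⁺/Fe²⁺ (E° = +0.74 V) is the anode, so E°cell = +0.72 V.
Balancing electrons gives n = 3 (lcm of 3 and 1).
ΔG° = −nFE° = −(3)(96485)(+0.72) = -208,408 J = -208.4 kJ.

-208.4 kJ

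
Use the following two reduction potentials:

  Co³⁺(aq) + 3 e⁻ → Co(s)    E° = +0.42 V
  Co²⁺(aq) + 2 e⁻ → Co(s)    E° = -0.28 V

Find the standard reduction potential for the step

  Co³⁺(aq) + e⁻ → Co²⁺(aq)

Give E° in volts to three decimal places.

Sequential free energies add, so n₃E°₃ = n₁E°₁ + n₂E°₂.
With n₃ = 3, and the known step contributing 2×(-0.28) V, the unknown satisfies 1·E° = 3×(+0.42) − 2×(-0.28) = +1.820.
E° = +1.820 / 1 = +1.820 V.

+1.820 V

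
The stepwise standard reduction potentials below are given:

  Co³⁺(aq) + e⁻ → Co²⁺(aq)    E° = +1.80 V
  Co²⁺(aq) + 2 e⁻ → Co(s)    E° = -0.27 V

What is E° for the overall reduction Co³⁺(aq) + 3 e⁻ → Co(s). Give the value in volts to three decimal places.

+0.420 V

Standard free energies of sequential steps add: ΔG°₃ = ΔG°₁ + ΔG°₂, so n₃E°₃ = n₁E°₁ + n₂E°₂.
E°₃ = (1×+1.80 + 2×-0.27) / 3 = (+1.260) / 3 = +0.420 V.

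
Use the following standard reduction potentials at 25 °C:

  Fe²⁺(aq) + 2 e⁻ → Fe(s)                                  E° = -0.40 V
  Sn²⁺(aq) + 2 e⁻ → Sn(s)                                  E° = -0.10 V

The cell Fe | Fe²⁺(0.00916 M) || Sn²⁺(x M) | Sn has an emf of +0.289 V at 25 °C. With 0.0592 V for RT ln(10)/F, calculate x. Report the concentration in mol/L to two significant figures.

Sn²⁺/Sn is the cathode, Fe²⁺/Fe the anode: E°cell = +0.30 V, n = 2.
Overall reaction: Sn²⁺(aq) + Fe(s) → Sn(s) + Fe²⁺(aq); Q = [Fe²⁺]^1/[Sn²⁺]^1.
From E = E° − (0.0592/n) log Q: log Q = (E° − E)·n/0.0592 = (+0.30 − (+0.289))·2/0.0592 = 0.3716.
So 1·log[Sn²⁺] = 1·log(0.00916) − log Q = -2.0381 − (0.3716) = -2.4097; [Sn²⁺] = 10^(-2.4097) ≈ 0.0039 M.

0.0039 M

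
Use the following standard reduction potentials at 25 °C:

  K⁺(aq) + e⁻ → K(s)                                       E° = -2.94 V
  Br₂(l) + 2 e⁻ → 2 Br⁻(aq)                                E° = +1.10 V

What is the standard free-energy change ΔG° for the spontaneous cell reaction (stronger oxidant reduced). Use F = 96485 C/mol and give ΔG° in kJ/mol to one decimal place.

Br₂/Br⁻ (E° = +1.10 V) is the cathode; K⁺/K (E° = -2.94 V) is the anode, so E°cell = +4.04 V.
Balancing electrons gives n = 2 (lcm of 2 and 1).
ΔG° = −nFE° = −(2)(96485)(+4.04) = -779,599 J = -779.6 kJ/mol.

-779.6 kJ/mol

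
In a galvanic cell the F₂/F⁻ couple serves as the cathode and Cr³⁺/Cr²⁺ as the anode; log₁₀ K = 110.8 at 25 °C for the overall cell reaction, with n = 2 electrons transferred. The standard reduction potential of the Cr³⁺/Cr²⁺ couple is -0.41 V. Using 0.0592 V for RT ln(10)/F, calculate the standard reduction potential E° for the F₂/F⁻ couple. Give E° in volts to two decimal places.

+2.87 V

E°cell = (0.0592/n)·log K = (0.0592/2)(110.8) = +3.280 V.
Since F₂/F⁻ is the cathode and Cr³⁺/Cr²⁺ the anode, E°cell = E°(F₂/F⁻) − E°(Cr³⁺/Cr²⁺).
So E°(F₂/F⁻) = E°cell + E°(Cr³⁺/Cr²⁺) = +3.280 + (-0.41) = +2.87 V.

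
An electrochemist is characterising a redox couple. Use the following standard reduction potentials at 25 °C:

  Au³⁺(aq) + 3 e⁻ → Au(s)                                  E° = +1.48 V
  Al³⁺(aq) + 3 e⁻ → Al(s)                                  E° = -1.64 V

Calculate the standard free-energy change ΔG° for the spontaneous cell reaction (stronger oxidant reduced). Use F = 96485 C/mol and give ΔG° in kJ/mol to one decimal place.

-903.1 kJ/mol

Au³⁺/Au (E° = +1.48 V) is the cathode; Al³⁺/Al (E° = -1.64 V) is the anode, so E°cell = +3.12 V.
Balancing electrons gives n = 3 (lcm of 3 and 3).
ΔG° = −nFE° = −(3)(96485)(+3.12) = -903,100 J = -903.1 kJ/mol.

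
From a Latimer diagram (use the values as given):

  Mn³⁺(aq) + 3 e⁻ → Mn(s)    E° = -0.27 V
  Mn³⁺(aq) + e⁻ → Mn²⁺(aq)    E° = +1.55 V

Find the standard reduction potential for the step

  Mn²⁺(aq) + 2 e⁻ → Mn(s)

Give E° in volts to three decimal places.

-1.180 V

Sequential free energies add, so n₃E°₃ = n₁E°₁ + n₂E°₂.
With n₃ = 3, and the known step contributing 1×(+1.55) V, the unknown satisfies 2·E° = 3×(-0.27) − 1×(+1.55) = -2.360.
E° = -2.360 / 2 = -1.180 V.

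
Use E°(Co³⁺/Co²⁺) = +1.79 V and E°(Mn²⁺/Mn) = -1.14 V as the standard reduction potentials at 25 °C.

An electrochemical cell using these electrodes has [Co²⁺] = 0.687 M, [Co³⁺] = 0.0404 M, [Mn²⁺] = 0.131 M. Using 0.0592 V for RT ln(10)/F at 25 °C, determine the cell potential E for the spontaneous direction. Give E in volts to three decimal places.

+2.883 V

Co³⁺/Co²⁺ is the cathode (higher E°), Mn²⁺/Mn the anode: E°cell = +1.79 − (-1.14) = +2.93 V, n = 2.
Overall: 2 Co³⁺(aq) + Mn(s) → 2 Co²⁺(aq) + Mn²⁺(aq)
Q = [Co²⁺]^2·[Mn²⁺] / ([Co³⁺]^2); log Q = 1.578.
E = E° − (0.0592/n) log Q = +2.93 − (0.0592/2)(1.578) = +2.883 V.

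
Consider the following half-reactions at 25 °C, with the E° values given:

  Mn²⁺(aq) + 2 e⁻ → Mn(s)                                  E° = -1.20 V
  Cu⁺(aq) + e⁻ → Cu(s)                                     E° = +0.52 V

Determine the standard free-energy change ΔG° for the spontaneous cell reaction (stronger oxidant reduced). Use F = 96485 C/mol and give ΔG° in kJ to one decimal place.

-331.9 kJ

Cu⁺/Cu (E° = +0.52 V) is the cathode; Mn²⁺/Mn (E° = -1.20 V) is the anode, so E°cell = +1.72 V.
Balancing electrons gives n = 2 (lcm of 1 and 2).
ΔG° = −nFE° = −(2)(96485)(+1.72) = -331,908 J = -331.9 kJ.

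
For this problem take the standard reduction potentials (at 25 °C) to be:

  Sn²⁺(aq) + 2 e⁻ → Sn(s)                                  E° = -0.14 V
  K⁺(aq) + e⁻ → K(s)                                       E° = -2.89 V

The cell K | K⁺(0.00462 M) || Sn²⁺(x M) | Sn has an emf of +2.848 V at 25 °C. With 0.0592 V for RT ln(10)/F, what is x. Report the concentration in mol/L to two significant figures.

Sn²⁺/Sn is the cathode, K⁺/K the anode: E°cell = +2.75 V, n = 2.
Overall reaction: Sn²⁺(aq) + 2 K(s) → Sn(s) + 2 K⁺(aq); Q = [K⁺]^2/[Sn²⁺]^1.
From E = E° − (0.0592/n) log Q: log Q = (E° − E)·n/0.0592 = (+2.75 − (+2.848))·2/0.0592 = -3.3108.
So 1·log[Sn²⁺] = 2·log(0.00462) − log Q = -4.6707 − (-3.3108) = -1.3599; [Sn²⁺] = 10^(-1.3599) ≈ 0.044 M.

0.044 M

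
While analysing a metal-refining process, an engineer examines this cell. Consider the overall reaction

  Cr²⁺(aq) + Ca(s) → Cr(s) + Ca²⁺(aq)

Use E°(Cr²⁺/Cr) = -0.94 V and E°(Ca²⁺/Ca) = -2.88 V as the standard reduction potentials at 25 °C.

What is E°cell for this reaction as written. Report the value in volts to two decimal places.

+1.94 V

The Cr²⁺/Cr couple has the higher reduction potential, so it is the cathode; Ca²⁺/Ca is oxidised at the anode.
E°cell = E°(cathode) − E°(anode) = (-0.94) − (-2.88) = +1.94 V.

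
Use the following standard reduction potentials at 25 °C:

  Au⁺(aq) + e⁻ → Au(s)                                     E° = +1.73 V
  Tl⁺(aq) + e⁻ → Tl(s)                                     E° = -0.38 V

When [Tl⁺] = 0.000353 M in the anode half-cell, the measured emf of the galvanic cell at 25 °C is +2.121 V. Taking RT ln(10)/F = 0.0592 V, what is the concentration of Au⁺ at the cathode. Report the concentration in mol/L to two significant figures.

Au⁺/Au is the cathode, Tl⁺/Tl the anode: E°cell = +2.11 V, n = 1.
Overall reaction: Au⁺(aq) + Tl(s) → Au(s) + Tl⁺(aq); Q = [Tl⁺]^1/[Au⁺]^1.
From E = E° − (0.0592/n) log Q: log Q = (E° − E)·n/0.0592 = (+2.11 − (+2.121))·1/0.0592 = -0.1858.
So 1·log[Au⁺] = 1·log(0.000353) − log Q = -3.4522 − (-0.1858) = -3.2664; [Au⁺] = 10^(-3.2664) ≈ 0.00054 M.

0.00054 M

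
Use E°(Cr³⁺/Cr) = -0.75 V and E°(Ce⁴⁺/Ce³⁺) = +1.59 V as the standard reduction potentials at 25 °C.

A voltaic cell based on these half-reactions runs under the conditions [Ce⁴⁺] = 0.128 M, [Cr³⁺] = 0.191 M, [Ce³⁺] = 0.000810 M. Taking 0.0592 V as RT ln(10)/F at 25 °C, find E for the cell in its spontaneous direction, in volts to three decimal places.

Ce⁴⁺/Ce³⁺ is the cathode (higher E°), Cr³⁺/Cr the anode: E°cell = +1.59 − (-0.75) = +2.34 V, n = 3.
Overall: 3 Ce⁴⁺(aq) + Cr(s) → 3 Ce³⁺(aq) + Cr³⁺(aq)
Q = [Ce³⁺]^3·[Cr³⁺] / ([Ce⁴⁺]^3); log Q = -7.315.
E = E° − (0.0592/n) log Q = +2.34 − (0.0592/3)(-7.315) = +2.484 V.

+2.484 V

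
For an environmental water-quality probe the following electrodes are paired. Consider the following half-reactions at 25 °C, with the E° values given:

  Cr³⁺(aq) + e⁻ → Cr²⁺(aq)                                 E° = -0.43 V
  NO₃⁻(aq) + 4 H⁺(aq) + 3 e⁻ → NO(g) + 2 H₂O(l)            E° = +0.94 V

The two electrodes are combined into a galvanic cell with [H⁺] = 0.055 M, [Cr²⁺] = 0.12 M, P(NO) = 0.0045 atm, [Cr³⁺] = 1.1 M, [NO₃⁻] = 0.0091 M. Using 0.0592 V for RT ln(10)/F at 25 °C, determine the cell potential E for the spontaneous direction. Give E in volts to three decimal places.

NO₃⁻/NO is the cathode (higher E°), Cr³⁺/Cr²⁺ the anode: E°cell = +0.94 − (-0.43) = +1.37 V, n = 3.
Overall: NO₃⁻(aq) + 4 H⁺(aq) + 3 Cr²⁺(aq) → NO(g) + 2 H₂O(l) + 3 Cr³⁺(aq)
Q = P(NO)·[Cr³⁺]^3 / ([NO₃⁻]·[H⁺]^4·[Cr²⁺]^3); log Q = 7.619.
E = E° − (0.0592/n) log Q = +1.37 − (0.0592/3)(7.619) = +1.220 V.

+1.220 V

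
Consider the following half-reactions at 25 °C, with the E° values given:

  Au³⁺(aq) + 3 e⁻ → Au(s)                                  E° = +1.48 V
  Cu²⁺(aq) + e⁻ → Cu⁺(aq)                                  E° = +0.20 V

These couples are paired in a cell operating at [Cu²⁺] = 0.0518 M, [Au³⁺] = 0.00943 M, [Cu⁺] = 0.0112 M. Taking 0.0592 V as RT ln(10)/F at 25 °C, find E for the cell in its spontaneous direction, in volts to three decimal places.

Au³⁺/Au is the cathode (higher E°), Cu²⁺/Cu⁺ the anode: E°cell = +1.48 − (+0.20) = +1.28 V, n = 3.
Overall: Au³⁺(aq) + 3 Cu⁺(aq) → Au(s) + 3 Cu²⁺(aq)
Q = [Cu²⁺]^3 / ([Au³⁺]·[Cu⁺]^3); log Q = 4.021.
E = E° − (0.0592/n) log Q = +1.28 − (0.0592/3)(4.021) = +1.201 V.

+1.201 V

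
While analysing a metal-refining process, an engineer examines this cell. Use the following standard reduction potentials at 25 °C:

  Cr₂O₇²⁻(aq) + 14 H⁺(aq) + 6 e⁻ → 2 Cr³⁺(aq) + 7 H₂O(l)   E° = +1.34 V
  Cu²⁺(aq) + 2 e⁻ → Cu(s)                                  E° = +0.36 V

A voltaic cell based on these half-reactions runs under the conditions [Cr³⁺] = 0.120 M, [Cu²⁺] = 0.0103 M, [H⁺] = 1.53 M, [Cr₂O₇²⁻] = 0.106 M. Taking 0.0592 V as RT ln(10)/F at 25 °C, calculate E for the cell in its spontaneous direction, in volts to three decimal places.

+1.073 V

Cr₂O₇²⁻/Cr³⁺ is the cathode (higher E°), Cu²⁺/Cu the anode: E°cell = +1.34 − (+0.36) = +0.98 V, n = 6.
Overall: Cr₂O₇²⁻(aq) + 14 H⁺(aq) + 3 Cu(s) → 2 Cr³⁺(aq) + 7 H₂O(l) + 3 Cu²⁺(aq)
Q = [Cr³⁺]^2·[Cu²⁺]^3 / ([Cr₂O₇²⁻]·[H⁺]^14); log Q = -9.414.
E = E° − (0.0592/n) log Q = +0.98 − (0.0592/6)(-9.414) = +1.073 V.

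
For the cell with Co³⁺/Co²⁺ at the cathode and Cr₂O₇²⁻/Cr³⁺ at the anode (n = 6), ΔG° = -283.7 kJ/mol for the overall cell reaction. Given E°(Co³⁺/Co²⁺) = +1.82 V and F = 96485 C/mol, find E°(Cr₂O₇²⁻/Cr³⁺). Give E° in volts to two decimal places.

E°cell = −ΔG°/(nF) = −(-283.7×10³)/((6)(96485)) = +0.490 V.
Since Co³⁺/Co²⁺ is the cathode and Cr₂O₇²⁻/Cr³⁺ the anode, E°cell = E°(Co³⁺/Co²⁺) − E°(Cr₂O₇²⁻/Cr³⁺).
So E°(Cr₂O₇²⁻/Cr³⁺) = E°(Co³⁺/Co²⁺) − E°cell = (+1.82) − (+0.490) = +1.33 V.

+1.33 V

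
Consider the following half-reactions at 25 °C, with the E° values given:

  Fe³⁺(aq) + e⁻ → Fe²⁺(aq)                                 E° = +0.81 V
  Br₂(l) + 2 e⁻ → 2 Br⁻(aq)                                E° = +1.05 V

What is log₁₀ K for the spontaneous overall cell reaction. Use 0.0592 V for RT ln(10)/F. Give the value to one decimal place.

Cathode: Br₂/Br⁻; anode: Fe³⁺/Fe²⁺. E°cell = +0.24 V, n = 2.
log K = nE°cell / 0.0592 = (2)(+0.24) / 0.0592 = 8.1.

8.1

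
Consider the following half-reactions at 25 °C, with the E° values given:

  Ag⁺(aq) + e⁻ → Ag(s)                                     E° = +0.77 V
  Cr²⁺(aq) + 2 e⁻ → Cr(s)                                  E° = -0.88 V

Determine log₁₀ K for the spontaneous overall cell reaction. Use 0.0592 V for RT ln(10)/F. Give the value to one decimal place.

Cathode: Ag⁺/Ag; anode: Cr²⁺/Cr. E°cell = +1.65 V, n = 2.
log K = nE°cell / 0.0592 = (2)(+1.65) / 0.0592 = 55.7.

55.7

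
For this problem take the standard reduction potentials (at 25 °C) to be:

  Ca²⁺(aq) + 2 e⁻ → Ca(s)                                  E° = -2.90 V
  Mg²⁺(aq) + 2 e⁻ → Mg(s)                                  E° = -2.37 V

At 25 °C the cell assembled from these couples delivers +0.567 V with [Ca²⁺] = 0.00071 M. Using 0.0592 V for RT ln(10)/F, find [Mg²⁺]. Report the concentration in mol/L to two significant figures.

Mg²⁺/Mg is the cathode, Ca²⁺/Ca the anode: E°cell = +0.53 V, n = 2.
Overall reaction: Mg²⁺(aq) + Ca(s) → Mg(s) + Ca²⁺(aq); Q = [Ca²⁺]^1/[Mg²⁺]^1.
From E = E° − (0.0592/n) log Q: log Q = (E° − E)·n/0.0592 = (+0.53 − (+0.567))·2/0.0592 = -1.2500.
So 1·log[Mg²⁺] = 1·log(0.00071) − log Q = -3.1487 − (-1.2500) = -1.8987; [Mg²⁺] = 10^(-1.8987) ≈ 0.013 M.

0.013 M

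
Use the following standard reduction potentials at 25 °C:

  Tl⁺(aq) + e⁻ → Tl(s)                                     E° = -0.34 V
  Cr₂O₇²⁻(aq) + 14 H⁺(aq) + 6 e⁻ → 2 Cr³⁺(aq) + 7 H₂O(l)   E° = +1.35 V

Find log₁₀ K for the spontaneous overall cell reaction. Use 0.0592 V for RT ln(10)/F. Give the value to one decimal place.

Cathode: Cr₂O₇²⁻/Cr³⁺; anode: Tl⁺/Tl. E°cell = +1.69 V, n = 6.
log K = nE°cell / 0.0592 = (6)(+1.69) / 0.0592 = 171.3.

171.3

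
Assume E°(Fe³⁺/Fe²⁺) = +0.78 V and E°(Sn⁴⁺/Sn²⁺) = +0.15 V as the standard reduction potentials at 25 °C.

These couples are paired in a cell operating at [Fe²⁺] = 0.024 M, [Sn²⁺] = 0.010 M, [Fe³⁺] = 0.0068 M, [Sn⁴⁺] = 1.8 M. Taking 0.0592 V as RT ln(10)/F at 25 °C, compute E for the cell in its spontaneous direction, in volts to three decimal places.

Fe³⁺/Fe²⁺ is the cathode (higher E°), Sn⁴⁺/Sn²⁺ the anode: E°cell = +0.78 − (+0.15) = +0.63 V, n = 2.
Overall: 2 Fe³⁺(aq) + Sn²⁺(aq) → 2 Fe²⁺(aq) + Sn⁴⁺(aq)
Q = [Fe²⁺]^2·[Sn⁴⁺] / ([Fe³⁺]^2·[Sn²⁺]); log Q = 3.351.
E = E° − (0.0592/n) log Q = +0.63 − (0.0592/2)(3.351) = +0.531 V.

+0.531 V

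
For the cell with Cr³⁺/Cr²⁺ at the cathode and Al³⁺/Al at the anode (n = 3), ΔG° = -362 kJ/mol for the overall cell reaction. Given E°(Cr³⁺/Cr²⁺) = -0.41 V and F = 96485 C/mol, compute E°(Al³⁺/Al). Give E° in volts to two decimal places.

E°cell = −ΔG°/(nF) = −(-362×10³)/((3)(96485)) = +1.251 V.
Since Cr³⁺/Cr²⁺ is the cathode and Al³⁺/Al the anode, E°cell = E°(Cr³⁺/Cr²⁺) − E°(Al³⁺/Al).
So E°(Al³⁺/Al) = E°(Cr³⁺/Cr²⁺) − E°cell = (-0.41) − (+1.251) = -1.66 V.

-1.66 V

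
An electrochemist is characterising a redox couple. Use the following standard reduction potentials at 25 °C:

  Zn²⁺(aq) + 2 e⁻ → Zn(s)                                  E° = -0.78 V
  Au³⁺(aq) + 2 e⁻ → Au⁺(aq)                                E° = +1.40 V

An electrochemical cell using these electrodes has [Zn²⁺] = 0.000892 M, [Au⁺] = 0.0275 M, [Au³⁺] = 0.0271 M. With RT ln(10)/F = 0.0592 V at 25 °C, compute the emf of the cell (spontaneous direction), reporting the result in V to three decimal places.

Au³⁺/Au⁺ is the cathode (higher E°), Zn²⁺/Zn the anode: E°cell = +1.40 − (-0.78) = +2.18 V, n = 2.
Overall: Au³⁺(aq) + Zn(s) → Au⁺(aq) + Zn²⁺(aq)
Q = [Au⁺]·[Zn²⁺] / ([Au³⁺]); log Q = -3.043.
E = E° − (0.0592/n) log Q = +2.18 − (0.0592/2)(-3.043) = +2.270 V.

+2.270 V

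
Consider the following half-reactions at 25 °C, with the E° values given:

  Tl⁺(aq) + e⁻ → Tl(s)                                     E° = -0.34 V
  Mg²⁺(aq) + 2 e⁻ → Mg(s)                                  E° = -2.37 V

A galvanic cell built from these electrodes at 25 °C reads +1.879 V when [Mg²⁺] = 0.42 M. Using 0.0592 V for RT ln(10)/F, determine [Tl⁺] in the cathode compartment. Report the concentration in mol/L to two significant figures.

0.0018 M

Tl⁺/Tl is the cathode, Mg²⁺/Mg the anode: E°cell = +2.03 V, n = 2.
Overall reaction: 2 Tl⁺(aq) + Mg(s) → 2 Tl(s) + Mg²⁺(aq); Q = [Mg²⁺]^1/[Tl⁺]^2.
From E = E° − (0.0592/n) log Q: log Q = (E° − E)·n/0.0592 = (+2.03 − (+1.879))·2/0.0592 = 5.1014.
So 2·log[Tl⁺] = 1·log(0.42) − log Q = -0.3768 − (5.1014) = -5.4782; log[Tl⁺] = -5.4782 / 2 = -2.7391; [Tl⁺] = 10^(-2.7391) ≈ 0.0018 M.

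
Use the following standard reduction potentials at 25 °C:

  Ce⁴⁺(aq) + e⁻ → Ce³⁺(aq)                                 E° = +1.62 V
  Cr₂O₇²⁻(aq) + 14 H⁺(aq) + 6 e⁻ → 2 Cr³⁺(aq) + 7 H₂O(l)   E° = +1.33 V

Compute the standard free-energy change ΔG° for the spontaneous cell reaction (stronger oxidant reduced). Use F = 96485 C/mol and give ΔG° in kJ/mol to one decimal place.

-167.9 kJ/mol

Ce⁴⁺/Ce³⁺ (E° = +1.62 V) is the cathode; Cr₂O₇²⁻/Cr³⁺ (E° = +1.33 V) is the anode, so E°cell = +0.29 V.
Balancing electrons gives n = 6 (lcm of 1 and 6).
ΔG° = −nFE° = −(6)(96485)(+0.29) = -167,884 J = -167.9 kJ/mol.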